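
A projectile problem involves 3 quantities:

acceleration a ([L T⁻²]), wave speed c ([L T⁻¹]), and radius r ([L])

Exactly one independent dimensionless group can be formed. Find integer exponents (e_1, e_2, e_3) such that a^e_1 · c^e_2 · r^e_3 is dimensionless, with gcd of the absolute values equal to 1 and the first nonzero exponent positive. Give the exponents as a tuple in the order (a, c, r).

(1, -2, 1)

L: e_1·(1) + e_2·(1) + e_3·(1) = 0
T: e_1·(-2) + e_2·(-1) + e_3·(0) = 0
Solving this homogeneous linear system for the smallest-integer solution (first nonzero entry positive) gives (1, -2, 1).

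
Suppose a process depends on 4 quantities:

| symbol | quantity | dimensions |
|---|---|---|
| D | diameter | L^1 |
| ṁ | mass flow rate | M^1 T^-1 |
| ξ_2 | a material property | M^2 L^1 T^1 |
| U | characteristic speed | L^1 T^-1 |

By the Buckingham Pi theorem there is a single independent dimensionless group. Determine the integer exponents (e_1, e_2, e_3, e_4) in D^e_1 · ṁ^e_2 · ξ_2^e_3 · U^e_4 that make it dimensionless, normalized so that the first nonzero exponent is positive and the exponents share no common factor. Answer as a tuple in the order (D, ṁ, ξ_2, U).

M: e_1·(0) + e_2·(1) + e_3·(2) + e_4·(0) = 0
L: e_1·(1) + e_2·(0) + e_3·(1) + e_4·(1) = 0
T: e_1·(0) + e_2·(-1) + e_3·(1) + e_4·(-1) = 0
Solving this homogeneous linear system for the smallest-integer solution (first nonzero entry positive) gives (4, 2, -1, -3).

(4, 2, -1, -3)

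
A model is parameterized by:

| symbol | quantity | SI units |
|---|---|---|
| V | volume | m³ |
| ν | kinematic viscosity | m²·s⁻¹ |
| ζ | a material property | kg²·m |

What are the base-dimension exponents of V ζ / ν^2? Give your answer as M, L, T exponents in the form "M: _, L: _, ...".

M: 2, L: 0, T: 2

Collect each base-dimension exponent across the product:
  M: (0) − 2·(0) + (2) = 2
  L: (3) − 2·(2) + (1) = 0
  T: (0) − 2·(-1) + (0) = 2
So the dimensions are [M² T²].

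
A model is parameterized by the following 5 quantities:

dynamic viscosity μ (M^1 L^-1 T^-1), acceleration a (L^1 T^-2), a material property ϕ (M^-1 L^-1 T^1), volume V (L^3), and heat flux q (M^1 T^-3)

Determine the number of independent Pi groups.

There are 5 variables and 3 base dimensions (M, L, T).
The dimension matrix has rank 3.
Independent dimensionless groups: 5 − 3 = 2.

2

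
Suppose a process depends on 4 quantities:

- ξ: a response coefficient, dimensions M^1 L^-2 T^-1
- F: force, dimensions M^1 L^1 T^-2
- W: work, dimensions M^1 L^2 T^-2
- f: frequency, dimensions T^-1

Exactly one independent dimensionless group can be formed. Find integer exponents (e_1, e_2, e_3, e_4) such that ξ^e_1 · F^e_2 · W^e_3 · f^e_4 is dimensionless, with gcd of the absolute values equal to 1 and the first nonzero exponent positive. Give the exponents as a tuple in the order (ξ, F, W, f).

M: e_1·(1) + e_2·(1) + e_3·(1) + e_4·(0) = 0
L: e_1·(-2) + e_2·(1) + e_3·(2) + e_4·(0) = 0
T: e_1·(-1) + e_2·(-2) + e_3·(-2) + e_4·(-1) = 0
Solving this homogeneous linear system for the smallest-integer solution (first nonzero entry positive) gives (1, -4, 3, 1).

(1, -4, 3, 1)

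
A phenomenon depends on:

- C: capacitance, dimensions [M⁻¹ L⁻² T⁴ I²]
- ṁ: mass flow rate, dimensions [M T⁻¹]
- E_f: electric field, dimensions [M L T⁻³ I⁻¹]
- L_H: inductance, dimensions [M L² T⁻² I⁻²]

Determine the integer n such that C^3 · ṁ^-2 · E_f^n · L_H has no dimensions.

Balance the M exponent: (1)·n from E_f, plus 3·(-1) − 2·(1) + (1) = -4 from the rest, must sum to zero.
n − 4 = 0, so n = 4.

4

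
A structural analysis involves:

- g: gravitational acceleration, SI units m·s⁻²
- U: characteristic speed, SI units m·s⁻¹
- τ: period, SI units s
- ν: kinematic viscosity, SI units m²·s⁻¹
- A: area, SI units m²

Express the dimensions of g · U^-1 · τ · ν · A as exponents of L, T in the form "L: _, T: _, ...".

L: 4, T: -1

Collect each base-dimension exponent across the product:
  L: (1) − (1) + (0) + (2) + (2) = 4
  T: (-2) − (-1) + (1) + (-1) + (0) = -1
So the dimensions are [L⁴ T⁻¹].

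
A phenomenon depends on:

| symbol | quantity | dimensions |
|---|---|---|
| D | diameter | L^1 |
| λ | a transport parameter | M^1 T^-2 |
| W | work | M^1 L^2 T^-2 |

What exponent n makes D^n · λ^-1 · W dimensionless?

Balance the L exponent: (1)·n from D, plus −(0) + (2) = 2 from the rest, must sum to zero.
n + 2 = 0, so n = -2.

-2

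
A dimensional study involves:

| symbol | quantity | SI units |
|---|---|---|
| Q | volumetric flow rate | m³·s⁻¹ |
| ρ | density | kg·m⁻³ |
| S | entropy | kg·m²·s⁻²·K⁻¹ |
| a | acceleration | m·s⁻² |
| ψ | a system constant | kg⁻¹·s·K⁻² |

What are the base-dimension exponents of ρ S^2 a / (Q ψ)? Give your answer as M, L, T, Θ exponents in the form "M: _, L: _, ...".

M: 4, L: -1, T: -6, Θ: 0

Collect each base-dimension exponent across the product:
  M: −(0) + (1) + 2·(1) + (0) − (-1) = 4
  L: −(3) + (-3) + 2·(2) + (1) − (0) = -1
  T: −(-1) + (0) + 2·(-2) + (-2) − (1) = -6
  Θ: −(0) + (0) + 2·(-1) + (0) − (-2) = 0
So the dimensions are [M⁴ L⁻¹ T⁻⁶].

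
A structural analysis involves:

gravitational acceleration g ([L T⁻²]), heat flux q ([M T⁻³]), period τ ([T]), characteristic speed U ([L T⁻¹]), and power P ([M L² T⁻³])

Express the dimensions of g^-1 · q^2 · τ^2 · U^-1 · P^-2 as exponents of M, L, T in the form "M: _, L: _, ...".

Collect each base-dimension exponent across the product:
  M: −(0) + 2·(1) + 2·(0) − (0) − 2·(1) = 0
  L: −(1) + 2·(0) + 2·(0) − (1) − 2·(2) = -6
  T: −(-2) + 2·(-3) + 2·(1) − (-1) − 2·(-3) = 5
So the dimensions are [L⁻⁶ T⁵].

M: 0, L: -6, T: 5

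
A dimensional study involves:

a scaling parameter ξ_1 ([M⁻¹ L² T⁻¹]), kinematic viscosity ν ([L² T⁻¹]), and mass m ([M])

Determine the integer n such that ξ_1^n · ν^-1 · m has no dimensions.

1

Balance the M exponent: (-1)·n from ξ_1, plus −(0) + (1) = 1 from the rest, must sum to zero.
−n + 1 = 0, so n = 1.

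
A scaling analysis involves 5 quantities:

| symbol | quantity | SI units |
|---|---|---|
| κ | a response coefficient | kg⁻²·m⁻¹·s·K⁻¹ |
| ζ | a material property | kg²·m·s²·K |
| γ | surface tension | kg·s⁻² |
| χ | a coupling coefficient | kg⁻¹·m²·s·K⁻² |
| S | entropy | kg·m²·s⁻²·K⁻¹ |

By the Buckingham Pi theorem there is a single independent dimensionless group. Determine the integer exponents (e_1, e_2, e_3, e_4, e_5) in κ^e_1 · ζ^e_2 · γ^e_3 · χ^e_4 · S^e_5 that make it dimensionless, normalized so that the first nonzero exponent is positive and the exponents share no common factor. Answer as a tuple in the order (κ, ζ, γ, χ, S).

(3, 1, -3, -3, 4)

M: e_1·(-2) + e_2·(2) + e_3·(1) + e_4·(-1) + e_5·(1) = 0
L: e_1·(-1) + e_2·(1) + e_3·(0) + e_4·(2) + e_5·(2) = 0
T: e_1·(1) + e_2·(2) + e_3·(-2) + e_4·(1) + e_5·(-2) = 0
Θ: e_1·(-1) + e_2·(1) + e_3·(0) + e_4·(-2) + e_5·(-1) = 0
Solving this homogeneous linear system for the smallest-integer solution (first nonzero entry positive) gives (3, 1, -3, -3, 4).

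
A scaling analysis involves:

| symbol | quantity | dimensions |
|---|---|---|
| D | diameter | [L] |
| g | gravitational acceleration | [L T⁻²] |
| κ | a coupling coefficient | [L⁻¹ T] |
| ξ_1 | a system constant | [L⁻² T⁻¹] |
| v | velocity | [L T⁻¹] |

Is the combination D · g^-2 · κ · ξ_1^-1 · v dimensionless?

Sum the exponent of each base dimension across the product:
  L: [D]_L − 2·[g]_L + [κ]_L − [ξ_1]_L + [v]_L = (1) − 2·(1) + (-1) − (-2) + (1) = 1
  T: [D]_T − 2·[g]_T + [κ]_T − [ξ_1]_T + [v]_T = (0) − 2·(-2) + (1) − (-1) + (-1) = 5
Net dimensions [L T⁵] ≠ [1] — not dimensionless.

no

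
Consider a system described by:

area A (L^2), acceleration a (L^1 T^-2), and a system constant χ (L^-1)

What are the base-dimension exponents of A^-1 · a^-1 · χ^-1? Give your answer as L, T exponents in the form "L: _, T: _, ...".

L: -2, T: 2

Collect each base-dimension exponent across the product:
  L: −(2) − (1) − (-1) = -2
  T: −(0) − (-2) − (0) = 2
So the dimensions are [L⁻² T²].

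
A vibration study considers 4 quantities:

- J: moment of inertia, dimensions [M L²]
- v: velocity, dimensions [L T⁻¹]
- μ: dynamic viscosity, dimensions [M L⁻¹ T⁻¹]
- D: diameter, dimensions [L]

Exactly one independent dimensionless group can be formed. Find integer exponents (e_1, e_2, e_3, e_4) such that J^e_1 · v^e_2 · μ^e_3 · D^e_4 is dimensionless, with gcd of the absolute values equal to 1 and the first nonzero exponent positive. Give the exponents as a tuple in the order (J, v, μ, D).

(1, 1, -1, -4)

M: e_1·(1) + e_2·(0) + e_3·(1) + e_4·(0) = 0
L: e_1·(2) + e_2·(1) + e_3·(-1) + e_4·(1) = 0
T: e_1·(0) + e_2·(-1) + e_3·(-1) + e_4·(0) = 0
Solving this homogeneous linear system for the smallest-integer solution (first nonzero entry positive) gives (1, 1, -1, -4).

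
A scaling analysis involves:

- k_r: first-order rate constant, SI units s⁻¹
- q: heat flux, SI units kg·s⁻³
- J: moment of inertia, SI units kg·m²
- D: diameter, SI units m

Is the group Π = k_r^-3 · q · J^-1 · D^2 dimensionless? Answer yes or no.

yes

Sum the exponent of each base dimension across the product:
  M: −3·[k_r]_M + [q]_M − [J]_M + 2·[D]_M = −3·(0) + (1) − (1) + 2·(0) = 0
  L: −3·[k_r]_L + [q]_L − [J]_L + 2·[D]_L = −3·(0) + (0) − (2) + 2·(1) = 0
  T: −3·[k_r]_T + [q]_T − [J]_T + 2·[D]_T = −3·(-1) + (-3) − (0) + 2·(0) = 0
All base exponents vanish — dimensionless.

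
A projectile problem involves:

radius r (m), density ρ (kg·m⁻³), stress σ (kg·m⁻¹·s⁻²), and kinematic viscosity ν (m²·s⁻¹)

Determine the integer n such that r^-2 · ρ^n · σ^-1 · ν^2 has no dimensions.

Balance the M exponent: (1)·n from ρ, plus −2·(0) − (1) + 2·(0) = -1 from the rest, must sum to zero.
n − 1 = 0, so n = 1.

1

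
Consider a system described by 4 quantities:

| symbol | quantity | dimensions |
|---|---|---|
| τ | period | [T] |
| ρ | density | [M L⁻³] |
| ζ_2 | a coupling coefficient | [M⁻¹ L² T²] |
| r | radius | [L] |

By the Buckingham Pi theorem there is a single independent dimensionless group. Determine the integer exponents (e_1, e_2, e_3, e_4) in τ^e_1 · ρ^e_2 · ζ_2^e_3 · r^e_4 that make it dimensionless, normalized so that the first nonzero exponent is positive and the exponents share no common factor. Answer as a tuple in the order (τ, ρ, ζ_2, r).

M: e_1·(0) + e_2·(1) + e_3·(-1) + e_4·(0) = 0
L: e_1·(0) + e_2·(-3) + e_3·(2) + e_4·(1) = 0
T: e_1·(1) + e_2·(0) + e_3·(2) + e_4·(0) = 0
Solving this homogeneous linear system for the smallest-integer solution (first nonzero entry positive) gives (2, -1, -1, -1).

(2, -1, -1, -1)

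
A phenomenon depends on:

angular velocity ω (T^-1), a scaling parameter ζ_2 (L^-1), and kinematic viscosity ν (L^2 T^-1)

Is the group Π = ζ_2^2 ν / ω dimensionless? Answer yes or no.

yes

Sum the exponent of each base dimension across the product:
  L: −[ω]_L + 2·[ζ_2]_L + [ν]_L = −(0) + 2·(-1) + (2) = 0
  T: −[ω]_T + 2·[ζ_2]_T + [ν]_T = −(-1) + 2·(0) + (-1) = 0
All base exponents vanish — dimensionless.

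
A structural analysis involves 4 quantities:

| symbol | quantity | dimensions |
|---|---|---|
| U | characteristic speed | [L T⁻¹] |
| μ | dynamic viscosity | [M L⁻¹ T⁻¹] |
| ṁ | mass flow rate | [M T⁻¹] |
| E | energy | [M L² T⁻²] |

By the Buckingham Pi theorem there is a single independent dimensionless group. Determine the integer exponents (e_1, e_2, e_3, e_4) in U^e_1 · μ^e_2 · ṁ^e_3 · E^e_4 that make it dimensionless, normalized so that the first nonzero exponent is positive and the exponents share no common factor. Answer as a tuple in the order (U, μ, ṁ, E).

(1, -1, 2, -1)

M: e_1·(0) + e_2·(1) + e_3·(1) + e_4·(1) = 0
L: e_1·(1) + e_2·(-1) + e_3·(0) + e_4·(2) = 0
T: e_1·(-1) + e_2·(-1) + e_3·(-1) + e_4·(-2) = 0
Solving this homogeneous linear system for the smallest-integer solution (first nonzero entry positive) gives (1, -1, 2, -1).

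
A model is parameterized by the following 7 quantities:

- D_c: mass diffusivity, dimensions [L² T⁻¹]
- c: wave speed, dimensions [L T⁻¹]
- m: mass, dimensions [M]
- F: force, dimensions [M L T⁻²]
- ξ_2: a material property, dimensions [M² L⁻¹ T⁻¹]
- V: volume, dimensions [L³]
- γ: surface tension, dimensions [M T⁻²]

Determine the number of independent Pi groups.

There are 7 variables and 3 base dimensions (M, L, T).
The dimension matrix has rank 3.
Independent dimensionless groups: 7 − 3 = 4.

4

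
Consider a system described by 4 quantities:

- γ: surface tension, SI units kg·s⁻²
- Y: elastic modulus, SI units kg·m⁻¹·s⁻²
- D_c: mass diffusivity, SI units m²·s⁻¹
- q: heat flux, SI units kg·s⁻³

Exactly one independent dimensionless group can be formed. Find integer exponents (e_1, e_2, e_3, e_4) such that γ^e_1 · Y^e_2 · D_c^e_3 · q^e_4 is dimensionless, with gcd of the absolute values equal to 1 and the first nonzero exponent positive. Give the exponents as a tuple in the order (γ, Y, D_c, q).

(1, -2, -1, 1)

M: e_1·(1) + e_2·(1) + e_3·(0) + e_4·(1) = 0
L: e_1·(0) + e_2·(-1) + e_3·(2) + e_4·(0) = 0
T: e_1·(-2) + e_2·(-2) + e_3·(-1) + e_4·(-3) = 0
Solving this homogeneous linear system for the smallest-integer solution (first nonzero entry positive) gives (1, -2, -1, 1).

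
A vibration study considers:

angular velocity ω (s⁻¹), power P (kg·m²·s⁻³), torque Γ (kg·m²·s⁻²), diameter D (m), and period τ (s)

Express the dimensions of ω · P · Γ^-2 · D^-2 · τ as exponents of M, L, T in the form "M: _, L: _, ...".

M: -1, L: -4, T: 1

Collect each base-dimension exponent across the product:
  M: (0) + (1) − 2·(1) − 2·(0) + (0) = -1
  L: (0) + (2) − 2·(2) − 2·(1) + (0) = -4
  T: (-1) + (-3) − 2·(-2) − 2·(0) + (1) = 1
So the dimensions are [M⁻¹ L⁻⁴ T].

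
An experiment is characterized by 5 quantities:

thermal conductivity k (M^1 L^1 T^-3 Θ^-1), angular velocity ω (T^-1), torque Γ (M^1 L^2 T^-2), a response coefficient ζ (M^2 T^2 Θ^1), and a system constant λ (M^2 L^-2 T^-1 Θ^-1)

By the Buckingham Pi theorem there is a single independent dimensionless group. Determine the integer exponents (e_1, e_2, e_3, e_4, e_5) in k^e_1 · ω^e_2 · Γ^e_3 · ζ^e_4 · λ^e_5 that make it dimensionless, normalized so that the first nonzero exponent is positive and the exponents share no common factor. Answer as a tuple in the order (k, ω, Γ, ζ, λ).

M: e_1·(1) + e_2·(0) + e_3·(1) + e_4·(2) + e_5·(2) = 0
L: e_1·(1) + e_2·(0) + e_3·(2) + e_4·(0) + e_5·(-2) = 0
T: e_1·(-3) + e_2·(-1) + e_3·(-2) + e_4·(2) + e_5·(-1) = 0
Θ: e_1·(-1) + e_2·(0) + e_3·(0) + e_4·(1) + e_5·(-1) = 0
Solving this homogeneous linear system for the smallest-integer solution (first nonzero entry positive) gives (2, 1, -2, 1, -1).

(2, 1, -2, 1, -1)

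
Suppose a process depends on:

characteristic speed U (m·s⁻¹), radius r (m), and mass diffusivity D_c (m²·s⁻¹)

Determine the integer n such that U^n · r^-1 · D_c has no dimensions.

-1

Balance the L exponent: (1)·n from U, plus −(1) + (2) = 1 from the rest, must sum to zero.
n + 1 = 0, so n = -1.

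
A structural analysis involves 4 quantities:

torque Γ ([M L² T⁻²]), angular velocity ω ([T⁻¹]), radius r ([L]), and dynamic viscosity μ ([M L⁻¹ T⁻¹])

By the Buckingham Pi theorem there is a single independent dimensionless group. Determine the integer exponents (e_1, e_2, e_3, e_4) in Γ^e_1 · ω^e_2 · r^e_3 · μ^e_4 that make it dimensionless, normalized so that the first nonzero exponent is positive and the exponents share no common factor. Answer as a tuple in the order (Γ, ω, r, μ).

(1, -1, -3, -1)

M: e_1·(1) + e_2·(0) + e_3·(0) + e_4·(1) = 0
L: e_1·(2) + e_2·(0) + e_3·(1) + e_4·(-1) = 0
T: e_1·(-2) + e_2·(-1) + e_3·(0) + e_4·(-1) = 0
Solving this homogeneous linear system for the smallest-integer solution (first nonzero entry positive) gives (1, -1, -3, -1).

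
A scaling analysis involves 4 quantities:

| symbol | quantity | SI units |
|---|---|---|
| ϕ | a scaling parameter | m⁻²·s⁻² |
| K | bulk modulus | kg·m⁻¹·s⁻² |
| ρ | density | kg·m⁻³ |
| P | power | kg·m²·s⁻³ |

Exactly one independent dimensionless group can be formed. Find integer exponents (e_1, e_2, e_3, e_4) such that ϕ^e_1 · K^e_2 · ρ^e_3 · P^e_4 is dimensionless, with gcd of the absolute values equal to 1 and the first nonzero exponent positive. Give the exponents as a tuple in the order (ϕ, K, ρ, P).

(1, -4, 2, 2)

M: e_1·(0) + e_2·(1) + e_3·(1) + e_4·(1) = 0
L: e_1·(-2) + e_2·(-1) + e_3·(-3) + e_4·(2) = 0
T: e_1·(-2) + e_2·(-2) + e_3·(0) + e_4·(-3) = 0
Solving this homogeneous linear system for the smallest-integer solution (first nonzero entry positive) gives (1, -4, 2, 2).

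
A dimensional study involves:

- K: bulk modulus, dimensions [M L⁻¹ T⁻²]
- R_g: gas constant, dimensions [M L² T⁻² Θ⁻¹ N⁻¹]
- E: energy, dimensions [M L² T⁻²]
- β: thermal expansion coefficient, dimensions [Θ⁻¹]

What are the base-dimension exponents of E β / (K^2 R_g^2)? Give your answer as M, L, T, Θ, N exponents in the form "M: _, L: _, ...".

Collect each base-dimension exponent across the product:
  M: −2·(1) − 2·(1) + (1) + (0) = -3
  L: −2·(-1) − 2·(2) + (2) + (0) = 0
  T: −2·(-2) − 2·(-2) + (-2) + (0) = 6
  Θ: −2·(0) − 2·(-1) + (0) + (-1) = 1
  N: −2·(0) − 2·(-1) + (0) + (0) = 2
So the dimensions are [M⁻³ T⁶ Θ N²].

M: -3, L: 0, T: 6, Θ: 1, N: 2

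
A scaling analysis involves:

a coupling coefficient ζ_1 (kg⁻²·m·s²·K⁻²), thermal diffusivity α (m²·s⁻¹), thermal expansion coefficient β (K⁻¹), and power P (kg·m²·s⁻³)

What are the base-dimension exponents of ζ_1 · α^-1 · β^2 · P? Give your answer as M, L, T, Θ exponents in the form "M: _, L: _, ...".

Collect each base-dimension exponent across the product:
  M: (-2) − (0) + 2·(0) + (1) = -1
  L: (1) − (2) + 2·(0) + (2) = 1
  T: (2) − (-1) + 2·(0) + (-3) = 0
  Θ: (-2) − (0) + 2·(-1) + (0) = -4
So the dimensions are [M⁻¹ L Θ⁻⁴].

M: -1, L: 1, T: 0, Θ: -4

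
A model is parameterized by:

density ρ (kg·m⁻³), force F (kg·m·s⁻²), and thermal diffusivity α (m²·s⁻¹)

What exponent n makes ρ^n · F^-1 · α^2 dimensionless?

1

Balance the M exponent: (1)·n from ρ, plus −(1) + 2·(0) = -1 from the rest, must sum to zero.
n − 1 = 0, so n = 1.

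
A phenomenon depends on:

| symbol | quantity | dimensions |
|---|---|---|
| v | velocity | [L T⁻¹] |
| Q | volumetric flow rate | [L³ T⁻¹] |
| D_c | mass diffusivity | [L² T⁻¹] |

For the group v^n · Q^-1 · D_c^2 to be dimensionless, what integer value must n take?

Balance the L exponent: (1)·n from v, plus −(3) + 2·(2) = 1 from the rest, must sum to zero.
n + 1 = 0, so n = -1.

-1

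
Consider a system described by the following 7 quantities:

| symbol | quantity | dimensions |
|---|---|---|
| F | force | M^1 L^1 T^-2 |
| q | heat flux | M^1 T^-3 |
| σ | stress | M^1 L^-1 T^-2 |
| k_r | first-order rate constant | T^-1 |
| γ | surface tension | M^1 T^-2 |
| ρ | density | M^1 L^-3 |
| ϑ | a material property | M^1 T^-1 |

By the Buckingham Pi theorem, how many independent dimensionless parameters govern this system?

There are 7 variables and 3 base dimensions (M, L, T).
The dimension matrix has rank 3.
Independent dimensionless groups: 7 − 3 = 4.

4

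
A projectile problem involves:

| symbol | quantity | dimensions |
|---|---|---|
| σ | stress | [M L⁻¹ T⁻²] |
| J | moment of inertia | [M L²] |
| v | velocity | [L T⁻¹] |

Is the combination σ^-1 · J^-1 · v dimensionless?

Sum the exponent of each base dimension across the product:
  M: −[σ]_M − [J]_M + [v]_M = −(1) − (1) + (0) = -2
  L: −[σ]_L − [J]_L + [v]_L = −(-1) − (2) + (1) = 0
  T: −[σ]_T − [J]_T + [v]_T = −(-2) − (0) + (-1) = 1
Net dimensions [M⁻² T] ≠ [1] — not dimensionless.

no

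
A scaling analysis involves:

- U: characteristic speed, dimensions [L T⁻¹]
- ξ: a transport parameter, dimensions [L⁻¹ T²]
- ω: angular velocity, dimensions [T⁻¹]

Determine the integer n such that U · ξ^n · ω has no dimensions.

Balance the L exponent: (-1)·n from ξ, plus (1) + (0) = 1 from the rest, must sum to zero.
−n + 1 = 0, so n = 1.

1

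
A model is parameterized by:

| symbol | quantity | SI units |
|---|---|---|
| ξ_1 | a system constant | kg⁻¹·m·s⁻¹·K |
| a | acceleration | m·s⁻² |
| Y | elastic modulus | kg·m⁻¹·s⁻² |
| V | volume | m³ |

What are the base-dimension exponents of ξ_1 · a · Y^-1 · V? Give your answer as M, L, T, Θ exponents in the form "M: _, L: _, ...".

Collect each base-dimension exponent across the product:
  M: (-1) + (0) − (1) + (0) = -2
  L: (1) + (1) − (-1) + (3) = 6
  T: (-1) + (-2) − (-2) + (0) = -1
  Θ: (1) + (0) − (0) + (0) = 1
So the dimensions are [M⁻² L⁶ T⁻¹ Θ].

M: -2, L: 6, T: -1, Θ: 1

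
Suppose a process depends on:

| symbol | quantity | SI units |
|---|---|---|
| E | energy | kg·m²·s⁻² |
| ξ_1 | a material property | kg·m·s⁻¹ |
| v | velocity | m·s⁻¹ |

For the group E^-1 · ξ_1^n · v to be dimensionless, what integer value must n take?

Balance the M exponent: (1)·n from ξ_1, plus −(1) + (0) = -1 from the rest, must sum to zero.
n − 1 = 0, so n = 1.

1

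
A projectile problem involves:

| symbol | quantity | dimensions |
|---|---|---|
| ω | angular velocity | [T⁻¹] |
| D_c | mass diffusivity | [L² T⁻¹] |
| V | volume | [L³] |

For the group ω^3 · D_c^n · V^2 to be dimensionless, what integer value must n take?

Balance the L exponent: (2)·n from D_c, plus 3·(0) + 2·(3) = 6 from the rest, must sum to zero.
2n + 6 = 0, so n = -3.

-3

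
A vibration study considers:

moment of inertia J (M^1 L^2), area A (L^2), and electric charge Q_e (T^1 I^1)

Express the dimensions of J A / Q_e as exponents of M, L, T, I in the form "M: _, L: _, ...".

M: 1, L: 4, T: -1, I: -1

Collect each base-dimension exponent across the product:
  M: (1) + (0) − (0) = 1
  L: (2) + (2) − (0) = 4
  T: (0) + (0) − (1) = -1
  I: (0) + (0) − (1) = -1
So the dimensions are [M L⁴ T⁻¹ I⁻¹].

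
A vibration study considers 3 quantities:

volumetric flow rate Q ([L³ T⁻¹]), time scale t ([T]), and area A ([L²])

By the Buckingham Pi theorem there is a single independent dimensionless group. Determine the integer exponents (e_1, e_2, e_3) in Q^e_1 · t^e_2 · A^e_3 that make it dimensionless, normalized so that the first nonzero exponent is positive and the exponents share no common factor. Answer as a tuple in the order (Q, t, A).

L: e_1·(3) + e_2·(0) + e_3·(2) = 0
T: e_1·(-1) + e_2·(1) + e_3·(0) = 0
Solving this homogeneous linear system for the smallest-integer solution (first nonzero entry positive) gives (2, 2, -3).

(2, 2, -3)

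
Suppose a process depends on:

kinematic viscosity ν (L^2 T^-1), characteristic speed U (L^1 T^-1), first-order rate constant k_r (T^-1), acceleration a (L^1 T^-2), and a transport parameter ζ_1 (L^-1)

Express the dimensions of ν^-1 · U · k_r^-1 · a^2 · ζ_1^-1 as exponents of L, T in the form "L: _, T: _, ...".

L: 2, T: -3

Collect each base-dimension exponent across the product:
  L: −(2) + (1) − (0) + 2·(1) − (-1) = 2
  T: −(-1) + (-1) − (-1) + 2·(-2) − (0) = -3
So the dimensions are [L² T⁻³].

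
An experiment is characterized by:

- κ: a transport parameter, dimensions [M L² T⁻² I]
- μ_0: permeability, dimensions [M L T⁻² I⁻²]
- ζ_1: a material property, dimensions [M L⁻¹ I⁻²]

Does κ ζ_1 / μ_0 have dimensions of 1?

Sum the exponent of each base dimension across the product:
  M: [κ]_M − [μ_0]_M + [ζ_1]_M = (1) − (1) + (1) = 1
  L: [κ]_L − [μ_0]_L + [ζ_1]_L = (2) − (1) + (-1) = 0
  T: [κ]_T − [μ_0]_T + [ζ_1]_T = (-2) − (-2) + (0) = 0
  I: [κ]_I − [μ_0]_I + [ζ_1]_I = (1) − (-2) + (-2) = 1
Net dimensions [M I] ≠ [1] — not dimensionless.

no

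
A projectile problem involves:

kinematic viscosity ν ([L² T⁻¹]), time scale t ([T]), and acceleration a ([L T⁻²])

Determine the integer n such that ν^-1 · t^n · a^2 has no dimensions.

Balance the T exponent: (1)·n from t, plus −(-1) + 2·(-2) = -3 from the rest, must sum to zero.
n − 3 = 0, so n = 3.

3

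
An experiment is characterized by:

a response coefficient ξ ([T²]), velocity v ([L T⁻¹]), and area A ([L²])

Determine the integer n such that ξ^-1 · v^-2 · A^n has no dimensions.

1

Balance the L exponent: (2)·n from A, plus −(0) − 2·(1) = -2 from the rest, must sum to zero.
2n − 2 = 0, so n = 1.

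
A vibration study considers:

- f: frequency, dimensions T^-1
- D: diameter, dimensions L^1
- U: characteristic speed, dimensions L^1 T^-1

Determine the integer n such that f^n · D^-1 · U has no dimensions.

Balance the T exponent: (-1)·n from f, plus −(0) + (-1) = -1 from the rest, must sum to zero.
−n − 1 = 0, so n = -1.

-1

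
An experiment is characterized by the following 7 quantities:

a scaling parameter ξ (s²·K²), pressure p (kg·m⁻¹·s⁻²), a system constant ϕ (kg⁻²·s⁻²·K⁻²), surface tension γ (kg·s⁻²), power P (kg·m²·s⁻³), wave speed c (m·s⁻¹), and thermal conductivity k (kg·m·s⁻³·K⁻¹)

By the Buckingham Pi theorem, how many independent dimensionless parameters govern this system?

3

There are 7 variables and 4 base dimensions (M, L, T, Θ).
The dimension matrix has rank 4.
Independent dimensionless groups: 7 − 4 = 3.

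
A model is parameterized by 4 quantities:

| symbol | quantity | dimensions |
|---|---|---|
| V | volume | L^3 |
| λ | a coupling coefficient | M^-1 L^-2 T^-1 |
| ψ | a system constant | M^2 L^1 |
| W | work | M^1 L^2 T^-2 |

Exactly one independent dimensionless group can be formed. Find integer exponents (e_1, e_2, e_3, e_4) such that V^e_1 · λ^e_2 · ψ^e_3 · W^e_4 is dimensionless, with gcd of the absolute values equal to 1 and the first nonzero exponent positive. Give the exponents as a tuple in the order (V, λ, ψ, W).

(3, 4, 3, -2)

M: e_1·(0) + e_2·(-1) + e_3·(2) + e_4·(1) = 0
L: e_1·(3) + e_2·(-2) + e_3·(1) + e_4·(2) = 0
T: e_1·(0) + e_2·(-1) + e_3·(0) + e_4·(-2) = 0
Solving this homogeneous linear system for the smallest-integer solution (first nonzero entry positive) gives (3, 4, 3, -2).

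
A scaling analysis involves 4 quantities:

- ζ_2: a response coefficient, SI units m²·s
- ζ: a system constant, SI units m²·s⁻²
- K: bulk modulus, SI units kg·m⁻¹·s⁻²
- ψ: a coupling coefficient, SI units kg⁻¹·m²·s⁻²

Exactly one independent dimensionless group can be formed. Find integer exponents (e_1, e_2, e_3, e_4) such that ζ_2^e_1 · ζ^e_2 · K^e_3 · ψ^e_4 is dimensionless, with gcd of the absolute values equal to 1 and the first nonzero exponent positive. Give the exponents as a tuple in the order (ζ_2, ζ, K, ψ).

M: e_1·(0) + e_2·(0) + e_3·(1) + e_4·(-1) = 0
L: e_1·(2) + e_2·(2) + e_3·(-1) + e_4·(2) = 0
T: e_1·(1) + e_2·(-2) + e_3·(-2) + e_4·(-2) = 0
Solving this homogeneous linear system for the smallest-integer solution (first nonzero entry positive) gives (2, -3, 2, 2).

(2, -3, 2, 2)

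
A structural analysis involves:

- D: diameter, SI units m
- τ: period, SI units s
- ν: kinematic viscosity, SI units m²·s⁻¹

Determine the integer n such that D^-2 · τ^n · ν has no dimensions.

1

Balance the T exponent: (1)·n from τ, plus −2·(0) + (-1) = -1 from the rest, must sum to zero.
n − 1 = 0, so n = 1.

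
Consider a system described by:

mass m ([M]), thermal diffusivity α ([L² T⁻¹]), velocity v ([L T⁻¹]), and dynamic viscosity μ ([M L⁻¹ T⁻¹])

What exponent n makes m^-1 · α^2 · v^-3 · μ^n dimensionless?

Balance the M exponent: (1)·n from μ, plus −(1) + 2·(0) − 3·(0) = -1 from the rest, must sum to zero.
n − 1 = 0, so n = 1.

1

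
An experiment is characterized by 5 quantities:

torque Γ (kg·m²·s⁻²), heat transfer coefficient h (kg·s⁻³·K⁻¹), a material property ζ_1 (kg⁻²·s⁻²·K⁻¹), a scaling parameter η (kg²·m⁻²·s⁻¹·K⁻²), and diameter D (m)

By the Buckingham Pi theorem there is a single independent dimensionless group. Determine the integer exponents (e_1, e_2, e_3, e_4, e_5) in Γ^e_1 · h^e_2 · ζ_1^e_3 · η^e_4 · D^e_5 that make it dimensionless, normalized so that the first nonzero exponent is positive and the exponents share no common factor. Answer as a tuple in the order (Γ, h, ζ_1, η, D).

(3, -3, 1, 1, -4)

M: e_1·(1) + e_2·(1) + e_3·(-2) + e_4·(2) + e_5·(0) = 0
L: e_1·(2) + e_2·(0) + e_3·(0) + e_4·(-2) + e_5·(1) = 0
T: e_1·(-2) + e_2·(-3) + e_3·(-2) + e_4·(-1) + e_5·(0) = 0
Θ: e_1·(0) + e_2·(-1) + e_3·(-1) + e_4·(-2) + e_5·(0) = 0
Solving this homogeneous linear system for the smallest-integer solution (first nonzero entry positive) gives (3, -3, 1, 1, -4).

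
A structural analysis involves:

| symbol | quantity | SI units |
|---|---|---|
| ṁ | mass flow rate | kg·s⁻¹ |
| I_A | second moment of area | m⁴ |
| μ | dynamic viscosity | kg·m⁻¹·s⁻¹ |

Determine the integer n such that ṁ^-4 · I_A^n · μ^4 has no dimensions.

Balance the L exponent: (4)·n from I_A, plus −4·(0) + 4·(-1) = -4 from the rest, must sum to zero.
4n − 4 = 0, so n = 1.

1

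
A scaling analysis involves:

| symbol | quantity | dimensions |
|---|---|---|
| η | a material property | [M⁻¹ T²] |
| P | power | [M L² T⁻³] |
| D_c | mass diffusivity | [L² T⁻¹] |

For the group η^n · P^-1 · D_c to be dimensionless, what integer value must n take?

-1

Balance the M exponent: (-1)·n from η, plus −(1) + (0) = -1 from the rest, must sum to zero.
−n − 1 = 0, so n = -1.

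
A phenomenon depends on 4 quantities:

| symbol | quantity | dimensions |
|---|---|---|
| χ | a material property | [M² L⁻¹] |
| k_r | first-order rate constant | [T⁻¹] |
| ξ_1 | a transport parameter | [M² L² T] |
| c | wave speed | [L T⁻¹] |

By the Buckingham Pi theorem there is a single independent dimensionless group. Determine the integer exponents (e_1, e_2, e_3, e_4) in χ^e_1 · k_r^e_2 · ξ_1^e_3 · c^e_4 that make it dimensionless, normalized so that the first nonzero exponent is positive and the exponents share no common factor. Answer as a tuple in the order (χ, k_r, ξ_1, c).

M: e_1·(2) + e_2·(0) + e_3·(2) + e_4·(0) = 0
L: e_1·(-1) + e_2·(0) + e_3·(2) + e_4·(1) = 0
T: e_1·(0) + e_2·(-1) + e_3·(1) + e_4·(-1) = 0
Solving this homogeneous linear system for the smallest-integer solution (first nonzero entry positive) gives (1, -4, -1, 3).

(1, -4, -1, 3)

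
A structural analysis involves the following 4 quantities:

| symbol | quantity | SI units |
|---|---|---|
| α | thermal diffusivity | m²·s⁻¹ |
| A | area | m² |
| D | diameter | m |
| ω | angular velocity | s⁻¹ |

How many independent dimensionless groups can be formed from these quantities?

There are 4 variables and 2 base dimensions (L, T).
The dimension matrix has rank 2.
Independent dimensionless groups: 4 − 2 = 2.

2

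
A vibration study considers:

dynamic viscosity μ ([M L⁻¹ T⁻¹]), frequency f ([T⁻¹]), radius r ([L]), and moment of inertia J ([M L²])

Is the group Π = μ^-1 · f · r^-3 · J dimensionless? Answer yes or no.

yes

Sum the exponent of each base dimension across the product:
  M: −[μ]_M + [f]_M − 3·[r]_M + [J]_M = −(1) + (0) − 3·(0) + (1) = 0
  L: −[μ]_L + [f]_L − 3·[r]_L + [J]_L = −(-1) + (0) − 3·(1) + (2) = 0
  T: −[μ]_T + [f]_T − 3·[r]_T + [J]_T = −(-1) + (-1) − 3·(0) + (0) = 0
All base exponents vanish — dimensionless.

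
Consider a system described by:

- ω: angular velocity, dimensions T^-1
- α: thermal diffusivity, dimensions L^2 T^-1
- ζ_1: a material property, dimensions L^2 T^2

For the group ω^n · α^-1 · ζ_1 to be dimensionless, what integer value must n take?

3

Balance the T exponent: (-1)·n from ω, plus −(-1) + (2) = 3 from the rest, must sum to zero.
−n + 3 = 0, so n = 3.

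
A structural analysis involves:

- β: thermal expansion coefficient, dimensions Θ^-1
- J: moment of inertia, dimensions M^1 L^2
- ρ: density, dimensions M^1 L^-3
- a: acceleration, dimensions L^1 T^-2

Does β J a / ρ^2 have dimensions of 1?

no

Sum the exponent of each base dimension across the product:
  M: [β]_M + [J]_M − 2·[ρ]_M + [a]_M = (0) + (1) − 2·(1) + (0) = -1
  L: [β]_L + [J]_L − 2·[ρ]_L + [a]_L = (0) + (2) − 2·(-3) + (1) = 9
  T: [β]_T + [J]_T − 2·[ρ]_T + [a]_T = (0) + (0) − 2·(0) + (-2) = -2
  Θ: [β]_Θ + [J]_Θ − 2·[ρ]_Θ + [a]_Θ = (-1) + (0) − 2·(0) + (0) = -1
Net dimensions [M⁻¹ L⁹ T⁻² Θ⁻¹] ≠ [1] — not dimensionless.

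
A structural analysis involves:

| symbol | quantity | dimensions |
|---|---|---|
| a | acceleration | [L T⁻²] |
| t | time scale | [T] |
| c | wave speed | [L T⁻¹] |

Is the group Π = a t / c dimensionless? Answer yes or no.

yes

Sum the exponent of each base dimension across the product:
  M: [a]_M + [t]_M − [c]_M = (0) + (0) − (0) = 0
  L: [a]_L + [t]_L − [c]_L = (1) + (0) − (1) = 0
  T: [a]_T + [t]_T − [c]_T = (-2) + (1) − (-1) = 0
All base exponents vanish — dimensionless.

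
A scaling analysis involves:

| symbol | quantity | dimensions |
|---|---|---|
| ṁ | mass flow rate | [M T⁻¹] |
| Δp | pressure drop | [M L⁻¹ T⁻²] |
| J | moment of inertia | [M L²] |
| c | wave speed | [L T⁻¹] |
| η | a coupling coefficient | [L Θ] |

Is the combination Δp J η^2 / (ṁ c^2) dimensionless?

Sum the exponent of each base dimension across the product:
  M: −[ṁ]_M + [Δp]_M + [J]_M − 2·[c]_M + 2·[η]_M = −(1) + (1) + (1) − 2·(0) + 2·(0) = 1
  L: −[ṁ]_L + [Δp]_L + [J]_L − 2·[c]_L + 2·[η]_L = −(0) + (-1) + (2) − 2·(1) + 2·(1) = 1
  T: −[ṁ]_T + [Δp]_T + [J]_T − 2·[c]_T + 2·[η]_T = −(-1) + (-2) + (0) − 2·(-1) + 2·(0) = 1
  Θ: −[ṁ]_Θ + [Δp]_Θ + [J]_Θ − 2·[c]_Θ + 2·[η]_Θ = −(0) + (0) + (0) − 2·(0) + 2·(1) = 2
Net dimensions [M L T Θ²] ≠ [1] — not dimensionless.

no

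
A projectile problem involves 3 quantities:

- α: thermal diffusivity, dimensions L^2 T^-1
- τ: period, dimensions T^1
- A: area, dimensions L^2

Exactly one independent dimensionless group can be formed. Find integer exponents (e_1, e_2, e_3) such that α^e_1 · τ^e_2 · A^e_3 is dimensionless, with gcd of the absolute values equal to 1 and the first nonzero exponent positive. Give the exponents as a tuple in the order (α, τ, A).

(1, 1, -1)

L: e_1·(2) + e_2·(0) + e_3·(2) = 0
T: e_1·(-1) + e_2·(1) + e_3·(0) = 0
Solving this homogeneous linear system for the smallest-integer solution (first nonzero entry positive) gives (1, 1, -1).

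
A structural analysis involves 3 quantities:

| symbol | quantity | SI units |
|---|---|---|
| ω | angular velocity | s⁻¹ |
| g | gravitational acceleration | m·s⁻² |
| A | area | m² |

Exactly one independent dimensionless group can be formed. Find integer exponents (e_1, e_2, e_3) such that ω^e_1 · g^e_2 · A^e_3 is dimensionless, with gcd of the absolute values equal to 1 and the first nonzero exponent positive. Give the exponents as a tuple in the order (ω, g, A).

L: e_1·(0) + e_2·(1) + e_3·(2) = 0
T: e_1·(-1) + e_2·(-2) + e_3·(0) = 0
Solving this homogeneous linear system for the smallest-integer solution (first nonzero entry positive) gives (4, -2, 1).

(4, -2, 1)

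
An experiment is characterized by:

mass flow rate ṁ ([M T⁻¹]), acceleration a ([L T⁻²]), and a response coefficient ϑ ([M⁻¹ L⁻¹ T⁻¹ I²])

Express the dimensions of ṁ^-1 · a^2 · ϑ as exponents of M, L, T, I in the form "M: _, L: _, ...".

M: -2, L: 1, T: -4, I: 2

Collect each base-dimension exponent across the product:
  M: −(1) + 2·(0) + (-1) = -2
  L: −(0) + 2·(1) + (-1) = 1
  T: −(-1) + 2·(-2) + (-1) = -4
  I: −(0) + 2·(0) + (2) = 2
So the dimensions are [M⁻² L T⁻⁴ I²].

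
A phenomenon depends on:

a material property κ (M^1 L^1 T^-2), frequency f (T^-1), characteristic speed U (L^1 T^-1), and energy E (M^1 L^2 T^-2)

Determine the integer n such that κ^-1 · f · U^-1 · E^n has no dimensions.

Balance the M exponent: (1)·n from E, plus −(1) + (0) − (0) = -1 from the rest, must sum to zero.
n − 1 = 0, so n = 1.

1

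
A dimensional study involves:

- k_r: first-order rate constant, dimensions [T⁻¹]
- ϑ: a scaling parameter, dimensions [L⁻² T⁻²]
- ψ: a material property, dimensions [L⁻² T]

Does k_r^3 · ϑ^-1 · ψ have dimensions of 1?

yes

Sum the exponent of each base dimension across the product:
  L: 3·[k_r]_L − [ϑ]_L + [ψ]_L = 3·(0) − (-2) + (-2) = 0
  T: 3·[k_r]_T − [ϑ]_T + [ψ]_T = 3·(-1) − (-2) + (1) = 0
All base exponents vanish — dimensionless.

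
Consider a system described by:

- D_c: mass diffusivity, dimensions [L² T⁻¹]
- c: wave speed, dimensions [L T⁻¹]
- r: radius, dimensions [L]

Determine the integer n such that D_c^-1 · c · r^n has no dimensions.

1

Balance the L exponent: (1)·n from r, plus −(2) + (1) = -1 from the rest, must sum to zero.
n − 1 = 0, so n = 1.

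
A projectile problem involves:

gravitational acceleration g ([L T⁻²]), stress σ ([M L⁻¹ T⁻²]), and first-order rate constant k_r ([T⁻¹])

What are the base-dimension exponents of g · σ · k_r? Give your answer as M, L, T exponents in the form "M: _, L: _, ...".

M: 1, L: 0, T: -5

Collect each base-dimension exponent across the product:
  M: (0) + (1) + (0) = 1
  L: (1) + (-1) + (0) = 0
  T: (-2) + (-2) + (-1) = -5
So the dimensions are [M T⁻⁵].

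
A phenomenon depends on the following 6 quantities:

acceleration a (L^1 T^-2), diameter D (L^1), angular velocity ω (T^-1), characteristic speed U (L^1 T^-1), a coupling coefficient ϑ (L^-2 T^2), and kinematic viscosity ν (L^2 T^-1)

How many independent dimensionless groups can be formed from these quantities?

There are 6 variables and 2 base dimensions (L, T).
The dimension matrix has rank 2.
Independent dimensionless groups: 6 − 2 = 4.

4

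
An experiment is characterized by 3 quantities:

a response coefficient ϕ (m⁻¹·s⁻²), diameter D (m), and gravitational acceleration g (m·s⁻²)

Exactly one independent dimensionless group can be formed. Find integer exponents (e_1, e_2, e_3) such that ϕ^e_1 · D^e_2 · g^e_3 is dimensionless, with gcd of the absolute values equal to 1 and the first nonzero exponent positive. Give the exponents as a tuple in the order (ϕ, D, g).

(1, 2, -1)

L: e_1·(-1) + e_2·(1) + e_3·(1) = 0
T: e_1·(-2) + e_2·(0) + e_3·(-2) = 0
Solving this homogeneous linear system for the smallest-integer solution (first nonzero entry positive) gives (1, 2, -1).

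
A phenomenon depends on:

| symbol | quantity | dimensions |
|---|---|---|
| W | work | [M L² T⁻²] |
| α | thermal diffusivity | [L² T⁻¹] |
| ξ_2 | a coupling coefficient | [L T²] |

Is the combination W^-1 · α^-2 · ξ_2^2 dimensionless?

Sum the exponent of each base dimension across the product:
  M: −[W]_M − 2·[α]_M + 2·[ξ_2]_M = −(1) − 2·(0) + 2·(0) = -1
  L: −[W]_L − 2·[α]_L + 2·[ξ_2]_L = −(2) − 2·(2) + 2·(1) = -4
  T: −[W]_T − 2·[α]_T + 2·[ξ_2]_T = −(-2) − 2·(-1) + 2·(2) = 8
Net dimensions [M⁻¹ L⁻⁴ T⁸] ≠ [1] — not dimensionless.

no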